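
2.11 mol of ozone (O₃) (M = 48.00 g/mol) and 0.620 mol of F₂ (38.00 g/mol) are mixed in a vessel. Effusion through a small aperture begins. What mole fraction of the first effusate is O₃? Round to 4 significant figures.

The effusion rate of species i is ∝ p_i/√M_i ∝ n_i/√M_i.
So x_O₃ in the escaping gas = (n_O₃/√M_O₃) / Σ(n_i/√M_i)
= (2.11/√48.00) / (2.11/√48.00 + 0.620/√38.00) = 0.3046/(0.3046 + 0.1006) = 0.7517.

0.7517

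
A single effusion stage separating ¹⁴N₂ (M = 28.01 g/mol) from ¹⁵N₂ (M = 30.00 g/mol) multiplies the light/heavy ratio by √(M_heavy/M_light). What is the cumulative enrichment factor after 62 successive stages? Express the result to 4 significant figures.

8.396

After 62 stages the ratio has grown by (√(30.00/28.01))^62 = (30.00/28.01)^(62/2).
= 1.07105^31 = 8.396.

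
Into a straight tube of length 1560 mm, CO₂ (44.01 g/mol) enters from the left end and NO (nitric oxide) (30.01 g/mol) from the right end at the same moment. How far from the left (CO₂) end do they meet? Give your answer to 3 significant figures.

In equal time, each gas travels a distance ∝ its rate ∝ 1/√M, so d_CO₂/d_NO = √(M_NO/M_CO₂) = √(30.01/44.01) = 0.8258.
With d_CO₂ + d_NO = 1560 mm, d_NO = 1560/(1 + 0.8258) = 854.4 mm.
d_CO₂ = 1560 − 854.4 = 706 mm.

706 mm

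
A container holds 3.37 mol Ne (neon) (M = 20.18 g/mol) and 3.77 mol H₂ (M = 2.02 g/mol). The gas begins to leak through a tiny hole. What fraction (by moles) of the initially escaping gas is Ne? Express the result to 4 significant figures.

The effusion rate of species i is ∝ p_i/√M_i ∝ n_i/√M_i.
So x_Ne in the escaping gas = (n_Ne/√M_Ne) / Σ(n_i/√M_i)
= (3.37/√20.18) / (3.37/√20.18 + 3.77/√2.02) = 0.7502/(0.7502 + 2.653) = 0.2205.

0.2205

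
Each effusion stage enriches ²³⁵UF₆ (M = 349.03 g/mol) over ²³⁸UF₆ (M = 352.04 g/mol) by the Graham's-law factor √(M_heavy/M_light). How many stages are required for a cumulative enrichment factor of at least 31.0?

800

Single-stage factor α = √(352.04/349.03), so ln α = ½ ln(1.00862) = 0.004293.
Need α^N ≥ 31.0 ⇒ N ≥ ln(31.0) / ln α = 3.434 / 0.004293 = 799.82.
So at least 800 stages are needed.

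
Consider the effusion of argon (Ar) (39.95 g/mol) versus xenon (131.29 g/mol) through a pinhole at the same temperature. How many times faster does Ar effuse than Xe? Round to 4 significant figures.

Graham's law gives rate_Ar/rate_Xe = √(M_Xe/M_Ar) = √(131.29/39.95) = √3.286 = 1.813.

1.813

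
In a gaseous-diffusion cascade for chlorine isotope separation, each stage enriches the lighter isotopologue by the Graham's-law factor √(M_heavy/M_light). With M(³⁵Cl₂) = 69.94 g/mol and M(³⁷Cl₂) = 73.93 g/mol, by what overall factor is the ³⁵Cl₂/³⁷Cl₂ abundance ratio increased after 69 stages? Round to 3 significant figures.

6.78

Overall factor = α^69 with α = √(73.93/69.94), i.e. (73.93/69.94)^(69/2).
= 1.05705^(69/2) = 6.78.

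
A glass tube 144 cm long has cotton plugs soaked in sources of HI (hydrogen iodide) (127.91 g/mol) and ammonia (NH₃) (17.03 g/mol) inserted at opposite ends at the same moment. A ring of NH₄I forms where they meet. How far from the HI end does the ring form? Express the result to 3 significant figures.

In equal time, each gas travels a distance ∝ its rate ∝ 1/√M, so d_HI/d_NH₃ = √(M_NH₃/M_HI) = √(17.03/127.91) = 0.3649.
With d_HI + d_NH₃ = 144 cm, d_NH₃ = 144/(1 + 0.3649) = 105.5 cm.
d_HI = 144 − 105.5 = 38.5 cm.

38.5 cm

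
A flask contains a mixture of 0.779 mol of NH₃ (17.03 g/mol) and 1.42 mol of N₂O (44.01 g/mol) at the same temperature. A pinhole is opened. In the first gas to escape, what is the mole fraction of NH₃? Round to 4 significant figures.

0.4686

Rate_i ∝ x_i/√M_i (Graham's law weighted by mole fraction), so the effusate composition follows n_i/√M_i.
So x_NH₃ in the escaping gas = (n_NH₃/√M_NH₃) / Σ(n_i/√M_i)
= (0.779/√17.03) / (0.779/√17.03 + 1.42/√44.01) = 0.1888/(0.1888 + 0.2140) = 0.4686.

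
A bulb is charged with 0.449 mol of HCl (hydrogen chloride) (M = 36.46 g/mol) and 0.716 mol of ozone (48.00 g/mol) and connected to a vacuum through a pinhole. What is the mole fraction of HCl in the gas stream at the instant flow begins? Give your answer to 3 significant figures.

0.418

The effusion rate of species i is ∝ p_i/√M_i ∝ n_i/√M_i.
So x_HCl in the escaping gas = (n_HCl/√M_HCl) / Σ(n_i/√M_i)
= (0.449/√36.46) / (0.449/√36.46 + 0.716/√48.00) = 0.07436/(0.07436 + 0.1033) = 0.418.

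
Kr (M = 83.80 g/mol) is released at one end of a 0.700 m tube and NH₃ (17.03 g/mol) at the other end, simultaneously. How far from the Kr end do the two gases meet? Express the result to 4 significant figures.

The fronts meet when d_Kr + d_NH₃ = L with d_Kr/d_NH₃ = √(M_NH₃/M_Kr) (Graham's law). Here √(M_NH₃/M_Kr) = √(17.03/83.80) = 0.4508.
With d_Kr + d_NH₃ = 0.700 m, d_NH₃ = 0.700/(1 + 0.4508) = 0.4825 m.
d_Kr = 0.700 − 0.4825 = 0.2175 m.

0.2175 m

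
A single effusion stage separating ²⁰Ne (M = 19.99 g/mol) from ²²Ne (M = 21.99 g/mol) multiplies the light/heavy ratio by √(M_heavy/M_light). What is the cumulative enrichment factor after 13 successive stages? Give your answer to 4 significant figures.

Overall factor = α^13 with α = √(21.99/19.99), i.e. (21.99/19.99)^(13/2).
= 1.10005^(13/2) = 1.859.

1.859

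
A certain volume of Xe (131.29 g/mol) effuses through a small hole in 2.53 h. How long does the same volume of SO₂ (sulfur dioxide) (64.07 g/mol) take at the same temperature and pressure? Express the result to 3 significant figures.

Since effusion rate ∝ 1/√M, t_SO₂/t_Xe = √(M_SO₂/M_Xe) = √(64.07/131.29) = √0.4880 = 0.6986.
So the time for SO₂ is 2.53 × 0.6986 = 1.77 h.

1.77 h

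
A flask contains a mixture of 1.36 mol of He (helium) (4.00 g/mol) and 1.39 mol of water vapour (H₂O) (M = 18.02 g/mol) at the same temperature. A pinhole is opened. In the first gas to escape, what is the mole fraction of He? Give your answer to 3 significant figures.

Each component's effusion rate ∝ (its partial pressure)·(1/√M) ∝ n_i/√M_i.
So x_He in the escaping gas = (n_He/√M_He) / Σ(n_i/√M_i)
= (1.36/√4.00) / (1.36/√4.00 + 1.39/√18.02) = 0.6800/(0.6800 + 0.3274) = 0.675.

0.675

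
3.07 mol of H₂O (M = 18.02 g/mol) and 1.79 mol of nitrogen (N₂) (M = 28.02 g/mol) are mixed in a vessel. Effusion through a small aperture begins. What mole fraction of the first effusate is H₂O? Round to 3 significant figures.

0.681

Rate_i ∝ x_i/√M_i (Graham's law weighted by mole fraction), so the effusate composition follows n_i/√M_i.
Mole fraction of H₂O in the effusate = (n_H₂O/√M_H₂O) / (n_H₂O/√M_H₂O + n_N₂/√M_N₂)
= (3.07/√18.02) / (3.07/√18.02 + 1.79/√28.02) = 0.7232/(0.7232 + 0.3382) = 0.681.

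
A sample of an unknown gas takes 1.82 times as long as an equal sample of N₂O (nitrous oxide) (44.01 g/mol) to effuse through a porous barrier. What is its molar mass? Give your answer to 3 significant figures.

By Graham's law, t_X/t_N₂O = √(M_X/M_N₂O).
1.82 = √(M_X/44.01)
M_X = 44.01 × 1.82² = 44.01 × 3.312 = 146 g/mol

146 g/mol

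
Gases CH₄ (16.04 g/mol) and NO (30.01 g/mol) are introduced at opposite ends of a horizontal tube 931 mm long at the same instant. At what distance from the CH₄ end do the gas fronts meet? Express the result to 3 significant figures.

538 mm

Distances travelled in equal time are proportional to diffusion rates, so d_CH₄/d_NO = √(M_NO/M_CH₄) = √(30.01/16.04) = 1.368.
With d_CH₄ + d_NO = 931 mm, d_NO = 931/(1 + 1.368) = 393.2 mm.
d_CH₄ = 931 − 393.2 = 538 mm.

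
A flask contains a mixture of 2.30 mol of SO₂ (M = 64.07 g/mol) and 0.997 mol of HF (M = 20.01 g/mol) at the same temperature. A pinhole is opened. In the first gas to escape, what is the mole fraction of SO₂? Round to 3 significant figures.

0.563

Rate_i ∝ x_i/√M_i (Graham's law weighted by mole fraction), so the effusate composition follows n_i/√M_i.
So x_SO₂ in the escaping gas = (n_SO₂/√M_SO₂) / Σ(n_i/√M_i)
= (2.30/√64.07) / (2.30/√64.07 + 0.997/√20.01) = 0.2873/(0.2873 + 0.2229) = 0.563.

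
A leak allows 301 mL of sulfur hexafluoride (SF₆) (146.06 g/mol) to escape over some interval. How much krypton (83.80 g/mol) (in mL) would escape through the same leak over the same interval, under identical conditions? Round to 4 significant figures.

397.4 mL

Since effusion rate ∝ 1/√M, rate_Kr/rate_SF₆ = √(M_SF₆/M_Kr) = √(146.06/83.80) = √1.743 = 1.320.
So the volume for Kr is 301 × 1.320 = 397.4 mL.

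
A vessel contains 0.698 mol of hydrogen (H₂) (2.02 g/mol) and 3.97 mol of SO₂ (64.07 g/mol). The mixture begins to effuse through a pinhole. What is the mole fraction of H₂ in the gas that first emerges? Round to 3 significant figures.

Effusion rate of each component ∝ n_i/√M_i (partial pressure × 1/√M).
So x_H₂ in the escaping gas = (n_H₂/√M_H₂) / Σ(n_i/√M_i)
= (0.698/√2.02) / (0.698/√2.02 + 3.97/√64.07) = 0.4911/(0.4911 + 0.4960) = 0.498.

0.498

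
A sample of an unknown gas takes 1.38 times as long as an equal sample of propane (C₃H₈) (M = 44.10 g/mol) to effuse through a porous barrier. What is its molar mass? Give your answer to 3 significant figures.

84.0 g/mol

Using Graham's law: t_X/t_C₃H₈ = √(M_X/M_C₃H₈).
1.38 = √(M_X/44.10)
M_X = 44.10 × 1.38² = 44.10 × 1.904 = 84.0 g/mol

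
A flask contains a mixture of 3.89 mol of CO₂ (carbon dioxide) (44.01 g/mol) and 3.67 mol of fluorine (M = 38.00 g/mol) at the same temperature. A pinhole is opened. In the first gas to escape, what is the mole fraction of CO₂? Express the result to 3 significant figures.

0.496

Rate_i ∝ x_i/√M_i (Graham's law weighted by mole fraction), so the effusate composition follows n_i/√M_i.
x_CO₂(eff) = (n_CO₂/√M_CO₂) / (n_CO₂/√M_CO₂ + n_F₂/√M_F₂)
= (3.89/√44.01) / (3.89/√44.01 + 3.67/√38.00) = 0.5864/(0.5864 + 0.5954) = 0.496.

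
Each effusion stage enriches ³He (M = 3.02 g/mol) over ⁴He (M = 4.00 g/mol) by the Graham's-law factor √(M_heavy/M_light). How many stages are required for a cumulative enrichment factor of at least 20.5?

22

Single-stage factor α = √(4.00/3.02), so ln α = ½ ln(1.32450) = 0.1405.
Need α^N ≥ 20.5 ⇒ N ≥ ln(20.5) / ln α = 3.020 / 0.1405 = 21.49.
So at least 22 stages are needed.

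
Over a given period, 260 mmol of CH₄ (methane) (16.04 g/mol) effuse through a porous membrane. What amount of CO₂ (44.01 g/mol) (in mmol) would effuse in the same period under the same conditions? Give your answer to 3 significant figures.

157 mmol

Graham's law gives rate_CO₂/rate_CH₄ = √(M_CH₄/M_CO₂) = √(16.04/44.01) = √0.3645 = 0.6037.
So the amount for CO₂ is 260 × 0.6037 = 157 mmol.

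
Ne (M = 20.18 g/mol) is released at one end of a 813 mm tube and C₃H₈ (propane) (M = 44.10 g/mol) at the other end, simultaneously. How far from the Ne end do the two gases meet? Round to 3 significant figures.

Distances travelled in equal time are proportional to diffusion rates, so d_Ne/d_C₃H₈ = √(M_C₃H₈/M_Ne) = √(44.10/20.18) = 1.478.
With d_Ne + d_C₃H₈ = 813 mm, d_C₃H₈ = 813/(1 + 1.478) = 328.0 mm.
d_Ne = 813 − 328.0 = 485 mm.

485 mm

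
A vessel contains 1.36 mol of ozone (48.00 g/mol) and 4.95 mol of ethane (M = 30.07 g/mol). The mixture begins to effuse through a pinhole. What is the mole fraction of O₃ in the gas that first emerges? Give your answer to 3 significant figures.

0.179

Rate_i ∝ x_i/√M_i (Graham's law weighted by mole fraction), so the effusate composition follows n_i/√M_i.
x_O₃(eff) = (n_O₃/√M_O₃) / (n_O₃/√M_O₃ + n_C₂H₆/√M_C₂H₆)
= (1.36/√48.00) / (1.36/√48.00 + 4.95/√30.07) = 0.1963/(0.1963 + 0.9027) = 0.179.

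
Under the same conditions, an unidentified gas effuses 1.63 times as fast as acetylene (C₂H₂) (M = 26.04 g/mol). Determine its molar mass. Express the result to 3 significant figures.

By Graham's law, rate_X/rate_C₂H₂ = √(M_C₂H₂/M_X).
1.63 = √(26.04/M_X)
M_X = 26.04 / 1.63² = 26.04 / 2.657 = 9.80 g/mol

9.80 g/mol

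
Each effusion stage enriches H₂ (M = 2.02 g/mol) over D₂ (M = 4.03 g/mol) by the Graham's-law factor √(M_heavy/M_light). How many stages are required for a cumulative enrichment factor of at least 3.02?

4

With α = √(4.03/2.02) per stage, ln α = ½ ln(1.99505) = 0.3453.
Need α^N ≥ 3.02 ⇒ N ≥ ln(3.02) / ln α = 1.105 / 0.3453 = 3.20.
Rounding up, N = 4 stages.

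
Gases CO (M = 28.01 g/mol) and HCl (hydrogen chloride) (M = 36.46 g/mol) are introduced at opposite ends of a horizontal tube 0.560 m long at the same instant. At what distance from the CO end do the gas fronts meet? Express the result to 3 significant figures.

Distances travelled in equal time are proportional to diffusion rates, so d_CO/d_HCl = √(M_HCl/M_CO) = √(36.46/28.01) = 1.141.
With d_CO + d_HCl = 0.560 m, d_HCl = 0.560/(1 + 1.141) = 0.2616 m.
d_CO = 0.560 − 0.2616 = 0.298 m.

0.298 m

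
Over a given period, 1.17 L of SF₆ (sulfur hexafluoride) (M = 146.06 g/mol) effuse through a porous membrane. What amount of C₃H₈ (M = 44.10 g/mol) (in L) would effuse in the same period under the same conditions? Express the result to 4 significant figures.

2.129 L

Since effusion rate ∝ 1/√M, rate_C₃H₈/rate_SF₆ = √(M_SF₆/M_C₃H₈) = √(146.06/44.10) = √3.312 = 1.820.
So the volume for C₃H₈ is 1.17 × 1.820 = 2.129 L.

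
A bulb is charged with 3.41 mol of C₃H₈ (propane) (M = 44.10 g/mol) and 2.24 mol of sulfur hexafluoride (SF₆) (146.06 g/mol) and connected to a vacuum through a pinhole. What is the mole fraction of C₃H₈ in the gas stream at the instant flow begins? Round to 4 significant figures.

0.7348

Effusion rate of each component ∝ n_i/√M_i (partial pressure × 1/√M).
Mole fraction of C₃H₈ in the effusate = (n_C₃H₈/√M_C₃H₈) / (n_C₃H₈/√M_C₃H₈ + n_SF₆/√M_SF₆)
= (3.41/√44.10) / (3.41/√44.10 + 2.24/√146.06) = 0.5135/(0.5135 + 0.1853) = 0.7348.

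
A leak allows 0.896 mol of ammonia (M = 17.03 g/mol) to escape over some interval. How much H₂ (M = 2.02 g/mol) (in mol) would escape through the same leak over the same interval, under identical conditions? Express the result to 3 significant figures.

2.60 mol

Since effusion rate ∝ 1/√M, rate_H₂/rate_NH₃ = √(M_NH₃/M_H₂) = √(17.03/2.02) = √8.431 = 2.904.
So the amount for H₂ is 0.896 × 2.904 = 2.60 mol.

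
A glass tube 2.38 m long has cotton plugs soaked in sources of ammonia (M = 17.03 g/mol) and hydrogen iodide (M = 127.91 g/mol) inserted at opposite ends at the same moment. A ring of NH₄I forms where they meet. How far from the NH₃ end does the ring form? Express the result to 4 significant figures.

Graham's law gives d_NH₃/d_HI = rate_NH₃/rate_HI = √(M_HI/M_NH₃) = √(127.91/17.03) = 2.741.
With d_NH₃ + d_HI = 2.38 m, d_HI = 2.38/(1 + 2.741) = 0.6363 m.
d_NH₃ = 2.38 − 0.6363 = 1.744 m.

1.744 m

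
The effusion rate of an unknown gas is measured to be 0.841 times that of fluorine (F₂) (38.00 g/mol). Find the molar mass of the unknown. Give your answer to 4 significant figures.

Since effusion rate ∝ 1/√M, rate_X/rate_F₂ = √(M_F₂/M_X).
0.841 = √(38.00/M_X)
M_X = 38.00 / 0.841² = 38.00 / 0.7073 = 53.73 g/mol

53.73 g/mol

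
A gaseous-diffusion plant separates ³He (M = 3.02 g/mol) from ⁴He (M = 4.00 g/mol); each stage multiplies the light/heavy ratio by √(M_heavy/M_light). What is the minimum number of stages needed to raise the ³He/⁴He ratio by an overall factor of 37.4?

26

Per stage α = (4.00/3.02)^(1/2) = 1.32450^0.5, giving ln α = 0.1405.
Need α^N ≥ 37.4 ⇒ N ≥ ln(37.4) / ln α = 3.622 / 0.1405 = 25.77.
So at least 26 stages are needed.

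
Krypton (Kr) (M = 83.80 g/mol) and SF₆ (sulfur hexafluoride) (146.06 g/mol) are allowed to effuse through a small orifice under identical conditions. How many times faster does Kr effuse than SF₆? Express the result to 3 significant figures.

Using Graham's law: rate_Kr/rate_SF₆ = √(M_SF₆/M_Kr) = √(146.06/83.80) = √1.743 = 1.32.

1.32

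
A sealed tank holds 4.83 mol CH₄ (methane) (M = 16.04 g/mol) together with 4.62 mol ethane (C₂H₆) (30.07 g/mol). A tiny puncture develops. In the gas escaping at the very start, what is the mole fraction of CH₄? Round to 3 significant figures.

Effusion rate of each component ∝ n_i/√M_i (partial pressure × 1/√M).
So x_CH₄ in the escaping gas = (n_CH₄/√M_CH₄) / Σ(n_i/√M_i)
= (4.83/√16.04) / (4.83/√16.04 + 4.62/√30.07) = 1.206/(1.206 + 0.8425) = 0.589.

0.589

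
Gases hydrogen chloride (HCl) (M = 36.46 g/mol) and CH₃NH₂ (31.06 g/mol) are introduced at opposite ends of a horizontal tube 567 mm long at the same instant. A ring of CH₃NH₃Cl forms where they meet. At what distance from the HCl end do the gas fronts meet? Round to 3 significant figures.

272 mm

Graham's law gives d_HCl/d_CH₃NH₂ = rate_HCl/rate_CH₃NH₂ = √(M_CH₃NH₂/M_HCl) = √(31.06/36.46) = 0.9230.
With d_HCl + d_CH₃NH₂ = 567 mm, d_CH₃NH₂ = 567/(1 + 0.9230) = 294.9 mm.
d_HCl = 567 − 294.9 = 272 mm.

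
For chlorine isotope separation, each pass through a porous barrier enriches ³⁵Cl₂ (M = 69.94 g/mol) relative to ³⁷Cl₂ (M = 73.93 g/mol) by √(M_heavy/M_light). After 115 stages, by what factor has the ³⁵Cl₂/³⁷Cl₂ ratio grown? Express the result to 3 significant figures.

Each stage multiplies the ratio by α = √(73.93/69.94), so after 115 stages the overall factor is α^115 = (73.93/69.94)^(115/2).
= 1.05705^(115/2) = 24.3.

24.3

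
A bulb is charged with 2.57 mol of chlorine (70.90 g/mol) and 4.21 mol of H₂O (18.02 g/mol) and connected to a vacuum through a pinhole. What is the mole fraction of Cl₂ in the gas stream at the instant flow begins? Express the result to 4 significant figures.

The effusion rate of species i is ∝ p_i/√M_i ∝ n_i/√M_i.
Mole fraction of Cl₂ in the effusate = (n_Cl₂/√M_Cl₂) / (n_Cl₂/√M_Cl₂ + n_H₂O/√M_H₂O)
= (2.57/√70.90) / (2.57/√70.90 + 4.21/√18.02) = 0.3052/(0.3052 + 0.9918) = 0.2353.

0.2353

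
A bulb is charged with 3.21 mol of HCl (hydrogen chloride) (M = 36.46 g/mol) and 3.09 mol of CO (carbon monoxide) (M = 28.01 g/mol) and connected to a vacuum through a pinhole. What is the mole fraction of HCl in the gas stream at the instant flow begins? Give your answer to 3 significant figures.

0.477

Each component's effusion rate ∝ (its partial pressure)·(1/√M) ∝ n_i/√M_i.
Mole fraction of HCl in the effusate = (n_HCl/√M_HCl) / (n_HCl/√M_HCl + n_CO/√M_CO)
= (3.21/√36.46) / (3.21/√36.46 + 3.09/√28.01) = 0.5316/(0.5316 + 0.5839) = 0.477.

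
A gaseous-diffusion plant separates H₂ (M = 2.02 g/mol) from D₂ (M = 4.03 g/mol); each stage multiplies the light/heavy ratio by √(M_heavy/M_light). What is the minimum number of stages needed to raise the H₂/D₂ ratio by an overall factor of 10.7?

Single-stage factor α = √(4.03/2.02), so ln α = ½ ln(1.99505) = 0.3453.
Need α^N ≥ 10.7 ⇒ N ≥ ln(10.7) / ln α = 2.370 / 0.3453 = 6.86.
So at least 7 stages are needed.

7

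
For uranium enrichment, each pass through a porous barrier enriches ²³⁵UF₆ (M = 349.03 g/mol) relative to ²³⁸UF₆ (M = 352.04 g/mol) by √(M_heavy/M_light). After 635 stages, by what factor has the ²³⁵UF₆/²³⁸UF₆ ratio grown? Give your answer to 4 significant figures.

The single-stage factor is √(M_heavy/M_light), so 635 stages give [√(352.04/349.03)]^635 = (352.04/349.03)^(635/2).
= 1.00862^(635/2) = 15.28.

15.28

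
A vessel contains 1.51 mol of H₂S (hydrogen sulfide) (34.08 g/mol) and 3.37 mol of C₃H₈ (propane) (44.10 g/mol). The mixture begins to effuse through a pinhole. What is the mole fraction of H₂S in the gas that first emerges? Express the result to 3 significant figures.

Effusion rate of each component ∝ n_i/√M_i (partial pressure × 1/√M).
Mole fraction of H₂S in the effusate = (n_H₂S/√M_H₂S) / (n_H₂S/√M_H₂S + n_C₃H₈/√M_C₃H₈)
= (1.51/√34.08) / (1.51/√34.08 + 3.37/√44.10) = 0.2587/(0.2587 + 0.5075) = 0.338.

0.338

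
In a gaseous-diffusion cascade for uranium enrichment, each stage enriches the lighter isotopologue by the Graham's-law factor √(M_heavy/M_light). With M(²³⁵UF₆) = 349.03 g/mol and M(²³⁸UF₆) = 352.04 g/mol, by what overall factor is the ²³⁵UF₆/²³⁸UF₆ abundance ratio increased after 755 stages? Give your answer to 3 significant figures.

Each stage multiplies the ratio by α = √(352.04/349.03), so after 755 stages the overall factor is α^755 = (352.04/349.03)^(755/2).
= 1.00862^(755/2) = 25.6.

25.6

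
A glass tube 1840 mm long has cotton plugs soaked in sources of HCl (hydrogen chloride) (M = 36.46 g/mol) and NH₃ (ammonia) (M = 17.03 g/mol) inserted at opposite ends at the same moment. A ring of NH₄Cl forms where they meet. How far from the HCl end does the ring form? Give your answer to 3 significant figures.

Distances travelled in equal time are proportional to diffusion rates, so d_HCl/d_NH₃ = √(M_NH₃/M_HCl) = √(17.03/36.46) = 0.6834.
With d_HCl + d_NH₃ = 1840 mm, d_NH₃ = 1840/(1 + 0.6834) = 1093 mm.
d_HCl = 1840 − 1093 = 747 mm.

747 mm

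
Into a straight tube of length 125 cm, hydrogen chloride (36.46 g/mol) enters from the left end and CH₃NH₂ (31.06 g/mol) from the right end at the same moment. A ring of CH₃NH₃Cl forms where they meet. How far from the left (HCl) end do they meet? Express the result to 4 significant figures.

The fronts meet when d_HCl + d_CH₃NH₂ = L with d_HCl/d_CH₃NH₂ = √(M_CH₃NH₂/M_HCl) (Graham's law). Here √(M_CH₃NH₂/M_HCl) = √(31.06/36.46) = 0.9230.
With d_HCl + d_CH₃NH₂ = 125 cm, d_CH₃NH₂ = 125/(1 + 0.9230) = 65.00 cm.
d_HCl = 125 − 65.00 = 60.00 cm.

60.00 cm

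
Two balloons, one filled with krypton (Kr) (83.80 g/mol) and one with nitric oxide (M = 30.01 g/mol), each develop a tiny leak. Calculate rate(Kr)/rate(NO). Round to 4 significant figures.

By Graham's law, rate_Kr/rate_NO = √(M_NO/M_Kr) = √(30.01/83.80) = √0.3581 = 0.5984.

0.5984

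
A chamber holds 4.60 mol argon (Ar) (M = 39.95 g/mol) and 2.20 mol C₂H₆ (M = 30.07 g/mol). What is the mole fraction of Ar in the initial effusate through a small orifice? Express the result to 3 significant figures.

Rate_i ∝ x_i/√M_i (Graham's law weighted by mole fraction), so the effusate composition follows n_i/√M_i.
x_Ar(eff) = (n_Ar/√M_Ar) / (n_Ar/√M_Ar + n_C₂H₆/√M_C₂H₆)
= (4.60/√39.95) / (4.60/√39.95 + 2.20/√30.07) = 0.7278/(0.7278 + 0.4012) = 0.645.

0.645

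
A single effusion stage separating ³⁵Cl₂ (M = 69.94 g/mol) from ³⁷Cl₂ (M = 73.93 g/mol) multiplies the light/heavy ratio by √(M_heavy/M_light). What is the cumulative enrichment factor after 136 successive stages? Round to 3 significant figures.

Overall factor = α^136 with α = √(73.93/69.94), i.e. (73.93/69.94)^(136/2).
= 1.05705^68 = 43.5.

43.5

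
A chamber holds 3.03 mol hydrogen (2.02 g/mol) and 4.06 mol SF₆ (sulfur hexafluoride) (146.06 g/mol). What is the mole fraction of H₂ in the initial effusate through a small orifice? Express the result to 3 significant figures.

Each component's effusion rate ∝ (its partial pressure)·(1/√M) ∝ n_i/√M_i.
So x_H₂ in the escaping gas = (n_H₂/√M_H₂) / Σ(n_i/√M_i)
= (3.03/√2.02) / (3.03/√2.02 + 4.06/√146.06) = 2.132/(2.132 + 0.3359) = 0.864.

0.864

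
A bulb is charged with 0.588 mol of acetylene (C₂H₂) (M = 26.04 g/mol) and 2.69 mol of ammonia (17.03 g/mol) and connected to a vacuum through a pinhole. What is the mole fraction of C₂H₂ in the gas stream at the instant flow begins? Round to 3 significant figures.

0.150

The effusion rate of species i is ∝ p_i/√M_i ∝ n_i/√M_i.
Mole fraction of C₂H₂ in the effusate = (n_C₂H₂/√M_C₂H₂) / (n_C₂H₂/√M_C₂H₂ + n_NH₃/√M_NH₃)
= (0.588/√26.04) / (0.588/√26.04 + 2.69/√17.03) = 0.1152/(0.1152 + 0.6518) = 0.150.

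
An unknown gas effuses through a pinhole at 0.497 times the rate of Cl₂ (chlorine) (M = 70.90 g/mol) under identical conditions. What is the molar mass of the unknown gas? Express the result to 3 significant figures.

From Graham's law, rate_X/rate_Cl₂ = √(M_Cl₂/M_X).
0.497 = √(70.90/M_X)
M_X = 70.90 / 0.497² = 70.90 / 0.2470 = 287 g/mol

287 g/mol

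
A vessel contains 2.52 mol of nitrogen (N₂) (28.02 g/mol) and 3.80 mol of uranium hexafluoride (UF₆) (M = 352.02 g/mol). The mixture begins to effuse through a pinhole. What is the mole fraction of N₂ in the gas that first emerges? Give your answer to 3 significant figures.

Rate_i ∝ x_i/√M_i (Graham's law weighted by mole fraction), so the effusate composition follows n_i/√M_i.
x_N₂(eff) = (n_N₂/√M_N₂) / (n_N₂/√M_N₂ + n_UF₆/√M_UF₆)
= (2.52/√28.02) / (2.52/√28.02 + 3.80/√352.02) = 0.4761/(0.4761 + 0.2025) = 0.702.

0.702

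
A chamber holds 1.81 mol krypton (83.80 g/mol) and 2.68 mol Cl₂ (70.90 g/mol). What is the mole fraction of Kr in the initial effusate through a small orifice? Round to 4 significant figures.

Rate_i ∝ x_i/√M_i (Graham's law weighted by mole fraction), so the effusate composition follows n_i/√M_i.
Mole fraction of Kr in the effusate = (n_Kr/√M_Kr) / (n_Kr/√M_Kr + n_Cl₂/√M_Cl₂)
= (1.81/√83.80) / (1.81/√83.80 + 2.68/√70.90) = 0.1977/(0.1977 + 0.3183) = 0.3832.

0.3832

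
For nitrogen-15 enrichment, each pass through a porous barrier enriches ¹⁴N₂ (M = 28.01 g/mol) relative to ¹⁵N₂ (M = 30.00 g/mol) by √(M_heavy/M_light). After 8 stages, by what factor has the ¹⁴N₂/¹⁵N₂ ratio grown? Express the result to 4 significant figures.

1.316

The single-stage factor is √(M_heavy/M_light), so 8 stages give [√(30.00/28.01)]^8 = (30.00/28.01)^(8/2).
= 1.07105^4 = 1.316.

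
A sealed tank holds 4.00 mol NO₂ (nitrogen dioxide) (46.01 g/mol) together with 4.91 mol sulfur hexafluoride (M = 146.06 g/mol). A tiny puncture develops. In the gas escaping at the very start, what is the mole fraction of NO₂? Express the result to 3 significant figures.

Rate_i ∝ x_i/√M_i (Graham's law weighted by mole fraction), so the effusate composition follows n_i/√M_i.
Mole fraction of NO₂ in the effusate = (n_NO₂/√M_NO₂) / (n_NO₂/√M_NO₂ + n_SF₆/√M_SF₆)
= (4.00/√46.01) / (4.00/√46.01 + 4.91/√146.06) = 0.5897/(0.5897 + 0.4063) = 0.592.

0.592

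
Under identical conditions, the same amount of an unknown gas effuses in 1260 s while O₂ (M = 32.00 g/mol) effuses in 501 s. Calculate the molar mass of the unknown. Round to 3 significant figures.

From Graham's law, t_X/t_O₂ = √(M_X/M_O₂).
1260/501 = 2.515 = √(M_X/32.00)
M_X = 32.00 × 2.515² = 32.00 × 6.325 = 202 g/mol

202 g/mol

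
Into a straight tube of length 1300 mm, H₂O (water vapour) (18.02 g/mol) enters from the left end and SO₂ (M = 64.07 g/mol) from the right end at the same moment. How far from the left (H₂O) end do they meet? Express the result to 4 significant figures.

849.5 mm

Distances travelled in equal time are proportional to diffusion rates, so d_H₂O/d_SO₂ = √(M_SO₂/M_H₂O) = √(64.07/18.02) = 1.886.
With d_H₂O + d_SO₂ = 1300 mm, d_SO₂ = 1300/(1 + 1.886) = 450.5 mm.
d_H₂O = 1300 − 450.5 = 849.5 mm.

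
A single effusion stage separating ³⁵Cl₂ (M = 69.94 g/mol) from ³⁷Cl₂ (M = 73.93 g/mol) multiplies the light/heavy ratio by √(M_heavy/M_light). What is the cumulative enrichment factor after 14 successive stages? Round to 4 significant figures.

1.475

The single-stage factor is √(M_heavy/M_light), so 14 stages give [√(73.93/69.94)]^14 = (73.93/69.94)^(14/2).
= 1.05705^7 = 1.475.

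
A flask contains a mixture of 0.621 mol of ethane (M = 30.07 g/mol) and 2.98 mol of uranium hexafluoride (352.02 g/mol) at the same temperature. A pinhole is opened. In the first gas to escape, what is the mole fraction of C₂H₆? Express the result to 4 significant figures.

0.4162

Rate_i ∝ x_i/√M_i (Graham's law weighted by mole fraction), so the effusate composition follows n_i/√M_i.
Mole fraction of C₂H₆ in the effusate = (n_C₂H₆/√M_C₂H₆) / (n_C₂H₆/√M_C₂H₆ + n_UF₆/√M_UF₆)
= (0.621/√30.07) / (0.621/√30.07 + 2.98/√352.02) = 0.1132/(0.1132 + 0.1588) = 0.4162.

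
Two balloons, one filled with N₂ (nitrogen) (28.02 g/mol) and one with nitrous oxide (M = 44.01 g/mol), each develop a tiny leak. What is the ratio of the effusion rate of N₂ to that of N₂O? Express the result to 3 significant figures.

1.25

Using Graham's law: rate_N₂/rate_N₂O = √(M_N₂O/M_N₂) = √(44.01/28.02) = √1.571 = 1.25.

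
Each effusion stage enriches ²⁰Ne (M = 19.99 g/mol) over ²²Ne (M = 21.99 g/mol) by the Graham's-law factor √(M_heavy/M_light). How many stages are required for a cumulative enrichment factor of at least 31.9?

73

Per stage α = (21.99/19.99)^(1/2) = 1.10005^0.5, giving ln α = 0.04768.
Need α^N ≥ 31.9 ⇒ N ≥ ln(31.9) / ln α = 3.463 / 0.04768 = 72.63.
Rounding up, N = 73 stages.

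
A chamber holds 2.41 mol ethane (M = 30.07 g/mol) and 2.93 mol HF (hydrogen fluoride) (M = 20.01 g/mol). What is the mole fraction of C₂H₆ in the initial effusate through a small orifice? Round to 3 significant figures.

0.402

Rate_i ∝ x_i/√M_i (Graham's law weighted by mole fraction), so the effusate composition follows n_i/√M_i.
x_C₂H₆(eff) = (n_C₂H₆/√M_C₂H₆) / (n_C₂H₆/√M_C₂H₆ + n_HF/√M_HF)
= (2.41/√30.07) / (2.41/√30.07 + 2.93/√20.01) = 0.4395/(0.4395 + 0.6550) = 0.402.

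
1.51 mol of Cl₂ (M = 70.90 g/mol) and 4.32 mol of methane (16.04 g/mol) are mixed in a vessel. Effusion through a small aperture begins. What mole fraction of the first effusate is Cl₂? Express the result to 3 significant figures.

The effusion rate of species i is ∝ p_i/√M_i ∝ n_i/√M_i.
Mole fraction of Cl₂ in the effusate = (n_Cl₂/√M_Cl₂) / (n_Cl₂/√M_Cl₂ + n_CH₄/√M_CH₄)
= (1.51/√70.90) / (1.51/√70.90 + 4.32/√16.04) = 0.1793/(0.1793 + 1.079) = 0.143.

0.143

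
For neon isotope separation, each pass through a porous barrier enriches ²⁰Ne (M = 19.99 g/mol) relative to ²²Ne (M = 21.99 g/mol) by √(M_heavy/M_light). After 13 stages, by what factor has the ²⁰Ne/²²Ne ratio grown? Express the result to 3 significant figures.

After 13 stages the ratio has grown by (√(21.99/19.99))^13 = (21.99/19.99)^(13/2).
= 1.10005^(13/2) = 1.86.

1.86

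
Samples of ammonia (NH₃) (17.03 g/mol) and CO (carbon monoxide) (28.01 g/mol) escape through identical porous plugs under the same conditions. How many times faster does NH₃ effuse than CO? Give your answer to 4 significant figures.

1.282

By Graham's law, rate_NH₃/rate_CO = √(M_CO/M_NH₃) = √(28.01/17.03) = √1.645 = 1.282.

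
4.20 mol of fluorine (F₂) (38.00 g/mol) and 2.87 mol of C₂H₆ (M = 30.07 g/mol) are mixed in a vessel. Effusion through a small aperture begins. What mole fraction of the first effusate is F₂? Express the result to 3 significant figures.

0.566

The effusion rate of species i is ∝ p_i/√M_i ∝ n_i/√M_i.
x_F₂(eff) = (n_F₂/√M_F₂) / (n_F₂/√M_F₂ + n_C₂H₆/√M_C₂H₆)
= (4.20/√38.00) / (4.20/√38.00 + 2.87/√30.07) = 0.6813/(0.6813 + 0.5234) = 0.566.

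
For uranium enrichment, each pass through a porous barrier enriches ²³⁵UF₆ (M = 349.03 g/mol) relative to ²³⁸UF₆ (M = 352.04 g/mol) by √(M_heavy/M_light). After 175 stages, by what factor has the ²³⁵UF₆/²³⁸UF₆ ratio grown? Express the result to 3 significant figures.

2.12

Overall factor = α^175 with α = √(352.04/349.03), i.e. (352.04/349.03)^(175/2).
= 1.00862^(175/2) = 2.12.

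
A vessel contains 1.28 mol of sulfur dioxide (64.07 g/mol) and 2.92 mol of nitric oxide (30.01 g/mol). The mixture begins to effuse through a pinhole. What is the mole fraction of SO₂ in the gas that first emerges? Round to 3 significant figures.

The effusion rate of species i is ∝ p_i/√M_i ∝ n_i/√M_i.
Mole fraction of SO₂ in the effusate = (n_SO₂/√M_SO₂) / (n_SO₂/√M_SO₂ + n_NO/√M_NO)
= (1.28/√64.07) / (1.28/√64.07 + 2.92/√30.01) = 0.1599/(0.1599 + 0.5330) = 0.231.

0.231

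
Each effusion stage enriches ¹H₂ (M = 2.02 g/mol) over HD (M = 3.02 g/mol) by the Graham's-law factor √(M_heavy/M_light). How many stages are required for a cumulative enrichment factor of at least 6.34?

Single-stage factor α = √(3.02/2.02), so ln α = ½ ln(1.49505) = 0.2011.
Need α^N ≥ 6.34 ⇒ N ≥ ln(6.34) / ln α = 1.847 / 0.2011 = 9.18.
Rounding up, N = 10 stages.

10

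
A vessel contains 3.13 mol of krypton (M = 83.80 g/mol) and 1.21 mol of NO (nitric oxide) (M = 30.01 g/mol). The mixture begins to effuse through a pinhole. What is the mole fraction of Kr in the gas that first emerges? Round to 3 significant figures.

0.608

Effusion rate of each component ∝ n_i/√M_i (partial pressure × 1/√M).
x_Kr(eff) = (n_Kr/√M_Kr) / (n_Kr/√M_Kr + n_NO/√M_NO)
= (3.13/√83.80) / (3.13/√83.80 + 1.21/√30.01) = 0.3419/(0.3419 + 0.2209) = 0.608.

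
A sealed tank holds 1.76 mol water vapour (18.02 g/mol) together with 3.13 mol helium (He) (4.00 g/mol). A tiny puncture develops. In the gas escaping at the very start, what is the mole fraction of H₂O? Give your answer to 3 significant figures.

Effusion rate of each component ∝ n_i/√M_i (partial pressure × 1/√M).
x_H₂O(eff) = (n_H₂O/√M_H₂O) / (n_H₂O/√M_H₂O + n_He/√M_He)
= (1.76/√18.02) / (1.76/√18.02 + 3.13/√4.00) = 0.4146/(0.4146 + 1.565) = 0.209.

0.209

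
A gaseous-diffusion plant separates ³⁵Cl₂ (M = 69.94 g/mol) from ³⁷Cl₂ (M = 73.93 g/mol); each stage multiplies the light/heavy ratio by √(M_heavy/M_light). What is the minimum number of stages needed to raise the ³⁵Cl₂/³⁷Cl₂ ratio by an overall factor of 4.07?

Per stage α = (73.93/69.94)^(1/2) = 1.05705^0.5, giving ln α = 0.02774.
Need α^N ≥ 4.07 ⇒ N ≥ ln(4.07) / ln α = 1.404 / 0.02774 = 50.60.
Minimum whole number of stages: N = 51.

51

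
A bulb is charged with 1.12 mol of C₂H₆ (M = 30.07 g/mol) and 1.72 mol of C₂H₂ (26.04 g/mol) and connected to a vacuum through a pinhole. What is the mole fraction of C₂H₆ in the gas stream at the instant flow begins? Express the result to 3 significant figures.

0.377

Each component's effusion rate ∝ (its partial pressure)·(1/√M) ∝ n_i/√M_i.
Mole fraction of C₂H₆ in the effusate = (n_C₂H₆/√M_C₂H₆) / (n_C₂H₆/√M_C₂H₆ + n_C₂H₂/√M_C₂H₂)
= (1.12/√30.07) / (1.12/√30.07 + 1.72/√26.04) = 0.2042/(0.2042 + 0.3371) = 0.377.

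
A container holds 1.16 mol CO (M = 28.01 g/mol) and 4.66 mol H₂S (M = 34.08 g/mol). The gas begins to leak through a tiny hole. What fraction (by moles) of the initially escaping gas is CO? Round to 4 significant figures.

0.2154

Effusion rate of each component ∝ n_i/√M_i (partial pressure × 1/√M).
Mole fraction of CO in the effusate = (n_CO/√M_CO) / (n_CO/√M_CO + n_H₂S/√M_H₂S)
= (1.16/√28.01) / (1.16/√28.01 + 4.66/√34.08) = 0.2192/(0.2192 + 0.7982) = 0.2154.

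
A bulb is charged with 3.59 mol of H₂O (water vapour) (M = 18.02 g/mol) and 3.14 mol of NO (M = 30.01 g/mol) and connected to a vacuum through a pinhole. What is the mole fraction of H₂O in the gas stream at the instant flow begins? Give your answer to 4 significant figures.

0.5960

Rate_i ∝ x_i/√M_i (Graham's law weighted by mole fraction), so the effusate composition follows n_i/√M_i.
Mole fraction of H₂O in the effusate = (n_H₂O/√M_H₂O) / (n_H₂O/√M_H₂O + n_NO/√M_NO)
= (3.59/√18.02) / (3.59/√18.02 + 3.14/√30.01) = 0.8457/(0.8457 + 0.5732) = 0.5960.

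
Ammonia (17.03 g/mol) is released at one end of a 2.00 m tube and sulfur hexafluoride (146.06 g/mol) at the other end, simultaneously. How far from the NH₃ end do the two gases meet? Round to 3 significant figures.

In equal time, each gas travels a distance ∝ its rate ∝ 1/√M, so d_NH₃/d_SF₆ = √(M_SF₆/M_NH₃) = √(146.06/17.03) = 2.929.
With d_NH₃ + d_SF₆ = 2.00 m, d_SF₆ = 2.00/(1 + 2.929) = 0.5091 m.
d_NH₃ = 2.00 − 0.5091 = 1.49 m.

1.49 m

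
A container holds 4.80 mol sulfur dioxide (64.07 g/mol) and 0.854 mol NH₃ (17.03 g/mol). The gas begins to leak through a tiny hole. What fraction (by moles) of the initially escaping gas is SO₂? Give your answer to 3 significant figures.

0.743

The effusion rate of species i is ∝ p_i/√M_i ∝ n_i/√M_i.
So x_SO₂ in the escaping gas = (n_SO₂/√M_SO₂) / Σ(n_i/√M_i)
= (4.80/√64.07) / (4.80/√64.07 + 0.854/√17.03) = 0.5997/(0.5997 + 0.2069) = 0.743.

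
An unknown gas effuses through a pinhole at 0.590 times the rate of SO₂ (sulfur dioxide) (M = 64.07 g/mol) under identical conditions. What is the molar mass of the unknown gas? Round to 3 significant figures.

Since effusion rate ∝ 1/√M, rate_X/rate_SO₂ = √(M_SO₂/M_X).
0.590 = √(64.07/M_X)
M_X = 64.07 / 0.590² = 64.07 / 0.3481 = 184 g/mol

184 g/mol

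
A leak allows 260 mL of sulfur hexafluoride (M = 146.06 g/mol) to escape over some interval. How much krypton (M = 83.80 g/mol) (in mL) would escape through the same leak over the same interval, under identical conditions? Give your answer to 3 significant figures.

343 mL

Since effusion rate ∝ 1/√M, rate_Kr/rate_SF₆ = √(M_SF₆/M_Kr) = √(146.06/83.80) = √1.743 = 1.320.
So the volume for Kr is 260 × 1.320 = 343 mL.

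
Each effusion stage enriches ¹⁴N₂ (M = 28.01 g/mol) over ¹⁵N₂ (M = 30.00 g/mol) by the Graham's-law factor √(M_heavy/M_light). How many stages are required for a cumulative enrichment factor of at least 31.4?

101

Single-stage factor α = √(30.00/28.01), so ln α = ½ ln(1.07105) = 0.03432.
Need α^N ≥ 31.4 ⇒ N ≥ ln(31.4) / ln α = 3.447 / 0.03432 = 100.44.
Rounding up, N = 101 stages.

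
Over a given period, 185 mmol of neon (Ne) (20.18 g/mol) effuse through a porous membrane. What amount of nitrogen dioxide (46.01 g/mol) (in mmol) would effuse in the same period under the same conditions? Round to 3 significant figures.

123 mmol

Since effusion rate ∝ 1/√M, rate_NO₂/rate_Ne = √(M_Ne/M_NO₂) = √(20.18/46.01) = √0.4386 = 0.6623.
So the amount for NO₂ is 185 × 0.6623 = 123 mmol.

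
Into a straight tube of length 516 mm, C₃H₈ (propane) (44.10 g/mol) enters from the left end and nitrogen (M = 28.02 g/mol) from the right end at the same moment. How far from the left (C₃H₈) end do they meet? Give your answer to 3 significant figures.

229 mm

Graham's law gives d_C₃H₈/d_N₂ = rate_C₃H₈/rate_N₂ = √(M_N₂/M_C₃H₈) = √(28.02/44.10) = 0.7971.
With d_C₃H₈ + d_N₂ = 516 mm, d_N₂ = 516/(1 + 0.7971) = 287.1 mm.
d_C₃H₈ = 516 − 287.1 = 229 mm.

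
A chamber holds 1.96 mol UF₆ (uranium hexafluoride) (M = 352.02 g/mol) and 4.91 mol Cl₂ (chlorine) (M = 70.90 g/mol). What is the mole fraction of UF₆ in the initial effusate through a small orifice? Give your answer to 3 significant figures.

0.152

The effusion rate of species i is ∝ p_i/√M_i ∝ n_i/√M_i.
So x_UF₆ in the escaping gas = (n_UF₆/√M_UF₆) / Σ(n_i/√M_i)
= (1.96/√352.02) / (1.96/√352.02 + 4.91/√70.90) = 0.1045/(0.1045 + 0.5831) = 0.152.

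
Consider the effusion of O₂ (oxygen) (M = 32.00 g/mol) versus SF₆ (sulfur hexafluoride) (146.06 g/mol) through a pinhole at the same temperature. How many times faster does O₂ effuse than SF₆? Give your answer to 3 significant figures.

Using Graham's law: rate_O₂/rate_SF₆ = √(M_SF₆/M_O₂) = √(146.06/32.00) = √4.564 = 2.14.

2.14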